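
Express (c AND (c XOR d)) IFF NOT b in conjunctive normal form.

(NOT c OR d OR NOT b) AND (b OR c) AND (b OR NOT c OR NOT d)

(c AND (c XOR d)) IFF NOT b
≡ ((c AND (c XOR d)) IMPLIES NOT b) AND (NOT b IMPLIES (c AND (c XOR d)))   (eliminate IFF)
≡ (NOT (c AND (c XOR d)) OR NOT b) AND (NOT b IMPLIES (c AND (c XOR d)))   (eliminate IMPLIES)
≡ (NOT (c AND (c OR d) AND NOT (c AND d)) OR NOT b) AND (NOT b IMPLIES (c AND (c XOR d)))   (expand XOR)
≡ (NOT (c AND (c OR d) AND NOT (c AND d)) OR NOT b) AND (NOT NOT b OR (c AND (c XOR d)))   (eliminate IMPLIES)
≡ (NOT (c AND (c OR d) AND NOT (c AND d)) OR NOT b) AND (NOT NOT b OR (c AND (c OR d) AND NOT (c AND d)))   (expand XOR)
≡ (NOT c OR NOT (c OR d) OR NOT NOT (c AND d) OR NOT b) AND (NOT NOT b OR (c AND (c OR d) AND NOT (c AND d)))   (De Morgan)
≡ (NOT c OR (NOT c AND NOT d) OR NOT NOT (c AND d) OR NOT b) AND (NOT NOT b OR (c AND (c OR d) AND NOT (c AND d)))   (De Morgan)
≡ (NOT c OR (NOT c AND NOT d) OR (c AND d) OR NOT b) AND (NOT NOT b OR (c AND (c OR d) AND NOT (c AND d)))   (double negation)
≡ (NOT c OR (NOT c AND NOT d) OR (c AND d) OR NOT b) AND (b OR (c AND (c OR d) AND NOT (c AND d)))   (double negation)
≡ (NOT c OR (NOT c AND NOT d) OR (c AND d) OR NOT b) AND (b OR (c AND (c OR d) AND (NOT c OR NOT d)))   (De Morgan)
≡ (NOT c OR NOT c OR c OR NOT b) AND (NOT c OR NOT c OR d OR NOT b) AND (NOT c OR NOT d OR c OR NOT b) AND (NOT c OR NOT d OR d OR NOT b) AND (b OR c) AND (b OR c OR d) AND (b OR NOT c OR NOT d)   (distribute OR over AND)
≡ (NOT c OR d OR NOT b) AND (b OR c) AND (b OR NOT c OR NOT d)   (simplify)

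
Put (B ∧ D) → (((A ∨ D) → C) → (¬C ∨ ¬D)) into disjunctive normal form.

(B ∧ D) → (((A ∨ D) → C) → (¬C ∨ ¬D))
≡ ¬(B ∧ D) ∨ (((A ∨ D) → C) → (¬C ∨ ¬D))   [eliminate →]
≡ ¬(B ∧ D) ∨ ¬((A ∨ D) → C) ∨ ¬C ∨ ¬D   [eliminate →]
≡ ¬(B ∧ D) ∨ ¬(¬(A ∨ D) ∨ C) ∨ ¬C ∨ ¬D   [eliminate →]
≡ ¬B ∨ ¬D ∨ ¬(¬(A ∨ D) ∨ C) ∨ ¬C ∨ ¬D   [De Morgan]
≡ ¬B ∨ ¬D ∨ (¬¬(A ∨ D) ∧ ¬C) ∨ ¬C ∨ ¬D   [De Morgan]
≡ ¬B ∨ ¬D ∨ ((A ∨ D) ∧ ¬C) ∨ ¬C ∨ ¬D   [double negation]
≡ ¬B ∨ ¬D ∨ (A ∧ ¬C) ∨ (D ∧ ¬C) ∨ ¬C ∨ ¬D   [distribute ∧ over ∨]
≡ ¬B ∨ ¬D ∨ ¬C   [simplify]

¬B ∨ ¬D ∨ ¬C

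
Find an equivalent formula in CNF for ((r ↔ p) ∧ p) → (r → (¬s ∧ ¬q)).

(¬p ∨ ¬r ∨ ¬s) ∧ (¬p ∨ ¬r ∨ ¬q)

((r ↔ p) ∧ p) → (r → (¬s ∧ ¬q))
≡ ¬((r ↔ p) ∧ p) ∨ (r → (¬s ∧ ¬q))   (eliminate →)
≡ ¬((r → p) ∧ (p → r) ∧ p) ∨ (r → (¬s ∧ ¬q))   (eliminate ↔)
≡ ¬((¬r ∨ p) ∧ (p → r) ∧ p) ∨ (r → (¬s ∧ ¬q))   (eliminate →)
≡ ¬((¬r ∨ p) ∧ (¬p ∨ r) ∧ p) ∨ (r → (¬s ∧ ¬q))   (eliminate →)
≡ ¬((¬r ∨ p) ∧ (¬p ∨ r) ∧ p) ∨ ¬r ∨ (¬s ∧ ¬q)   (eliminate →)
≡ ¬(¬r ∨ p) ∨ ¬(¬p ∨ r) ∨ ¬p ∨ ¬r ∨ (¬s ∧ ¬q)   (De Morgan)
≡ (¬¬r ∧ ¬p) ∨ ¬(¬p ∨ r) ∨ ¬p ∨ ¬r ∨ (¬s ∧ ¬q)   (De Morgan)
≡ (r ∧ ¬p) ∨ ¬(¬p ∨ r) ∨ ¬p ∨ ¬r ∨ (¬s ∧ ¬q)   (double negation)
≡ (r ∧ ¬p) ∨ (¬¬p ∧ ¬r) ∨ ¬p ∨ ¬r ∨ (¬s ∧ ¬q)   (De Morgan)
≡ (r ∧ ¬p) ∨ (p ∧ ¬r) ∨ ¬p ∨ ¬r ∨ (¬s ∧ ¬q)   (double negation)
≡ (r ∨ p ∨ ¬p ∨ ¬r ∨ ¬s) ∧ (r ∨ p ∨ ¬p ∨ ¬r ∨ ¬q) ∧ (r ∨ ¬r ∨ ¬p ∨ ¬r ∨ ¬s) ∧ (r ∨ ¬r ∨ ¬p ∨ ¬r ∨ ¬q) ∧ (¬p ∨ p ∨ ¬p ∨ ¬r ∨ ¬s) ∧ (¬p ∨ p ∨ ¬p ∨ ¬r ∨ ¬q) ∧ (¬p ∨ ¬r ∨ ¬p ∨ ¬r ∨ ¬s) ∧ (¬p ∨ ¬r ∨ ¬p ∨ ¬r ∨ ¬q)   (distribute ∨ over ∧)
≡ (¬p ∨ ¬r ∨ ¬s) ∧ (¬p ∨ ¬r ∨ ¬q)   (simplify)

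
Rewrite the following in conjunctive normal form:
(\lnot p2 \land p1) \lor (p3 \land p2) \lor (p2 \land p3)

(\lnot p2 \land p1) \lor (p3 \land p2) \lor (p2 \land p3)
≡ (\lnot p2 \lor p3 \lor p2) \land (\lnot p2 \lor p3 \lor p3) \land (\lnot p2 \lor p2 \lor p2) \land (\lnot p2 \lor p2 \lor p3) \land (p1 \lor p3 \lor p2) \land (p1 \lor p3 \lor p3) \land (p1 \lor p2 \lor p2) \land (p1 \lor p2 \lor p3)   — distribute \lor over \land
≡ (\lnot p2 \lor p3) \land (p1 \lor p3) \land (p1 \lor p2)   — simplify

(\lnot p2 \lor p3) \land (p1 \lor p3) \land (p1 \lor p2)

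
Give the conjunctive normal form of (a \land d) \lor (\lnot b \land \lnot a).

(a \land d) \lor (\lnot b \land \lnot a)
= (a \lor \lnot b) \land (a \lor \lnot a) \land (d \lor \lnot b) \land (d \lor \lnot a)   [distribute \lor over \land]
= (a \lor \lnot b) \land (d \lor \lnot b) \land (d \lor \lnot a)   [simplify]

(a \lor \lnot b) \land (d \lor \lnot b) \land (d \lor \lnot a)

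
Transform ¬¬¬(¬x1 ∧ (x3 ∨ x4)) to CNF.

¬¬¬(¬x1 ∧ (x3 ∨ x4))
≡ ¬(¬x1 ∧ (x3 ∨ x4))   [double negation]
≡ ¬¬x1 ∨ ¬(x3 ∨ x4)   [De Morgan]
≡ x1 ∨ ¬(x3 ∨ x4)   [double negation]
≡ x1 ∨ ¬x3 ∧ ¬x4   [De Morgan]
≡ (x1 ∨ ¬x3) ∧ (x1 ∨ ¬x4)   [distribute ∨ over ∧]

(x1 ∨ ¬x3) ∧ (x1 ∨ ¬x4)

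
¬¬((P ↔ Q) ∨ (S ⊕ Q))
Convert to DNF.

(¬P ∧ ¬Q) ∨ (Q ∧ P) ∨ (S ∧ ¬Q) ∨ (¬S ∧ Q)

¬¬((P ↔ Q) ∨ (S ⊕ Q))
⇔ ¬¬(((P → Q) ∧ (Q → P)) ∨ (S ⊕ Q))   — eliminate ↔
⇔ ¬¬(((¬P ∨ Q) ∧ (Q → P)) ∨ (S ⊕ Q))   — eliminate →
⇔ ¬¬(((¬P ∨ Q) ∧ (¬Q ∨ P)) ∨ (S ⊕ Q))   — eliminate →
⇔ ¬¬(((¬P ∨ Q) ∧ (¬Q ∨ P)) ∨ (S ∧ ¬Q) ∨ (¬S ∧ Q))   — expand ⊕
⇔ ((¬P ∨ Q) ∧ (¬Q ∨ P)) ∨ (S ∧ ¬Q) ∨ (¬S ∧ Q)   — double negation
⇔ (¬P ∧ ¬Q) ∨ (¬P ∧ P) ∨ (Q ∧ ¬Q) ∨ (Q ∧ P) ∨ (S ∧ ¬Q) ∨ (¬S ∧ Q)   — distribute ∧ over ∨
⇔ (¬P ∧ ¬Q) ∨ (Q ∧ P) ∨ (S ∧ ¬Q) ∨ (¬S ∧ Q)   — simplify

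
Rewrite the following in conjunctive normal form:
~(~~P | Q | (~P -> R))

~(~~P | Q | (~P -> R))
= ~(~~P | Q | ~~P | R)
= ~~~P & ~Q & ~~~P & ~R
= ~P & ~Q & ~~~P & ~R
= ~P & ~Q & ~P & ~R
= ~P & ~Q & ~R

~P & ~Q & ~R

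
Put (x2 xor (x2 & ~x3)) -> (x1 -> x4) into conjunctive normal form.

(x2 xor (x2 & ~x3)) -> (x1 -> x4)
⇔ ~(x2 xor (x2 & ~x3)) | (x1 -> x4)
⇔ ~((x2 | (x2 & ~x3)) & ~(x2 & x2 & ~x3)) | (x1 -> x4)
⇔ ~((x2 | (x2 & ~x3)) & ~(x2 & x2 & ~x3)) | ~x1 | x4
⇔ ~(x2 | (x2 & ~x3)) | ~~(x2 & x2 & ~x3) | ~x1 | x4
⇔ (~x2 & ~(x2 & ~x3)) | ~~(x2 & x2 & ~x3) | ~x1 | x4
⇔ (~x2 & (~x2 | ~~x3)) | ~~(x2 & x2 & ~x3) | ~x1 | x4
⇔ (~x2 & (~x2 | x3)) | ~~(x2 & x2 & ~x3) | ~x1 | x4
⇔ (~x2 & (~x2 | x3)) | (x2 & x2 & ~x3) | ~x1 | x4
⇔ (~x2 | x2 | ~x1 | x4) & (~x2 | x2 | ~x1 | x4) & (~x2 | ~x3 | ~x1 | x4) & (~x2 | x3 | x2 | ~x1 | x4) & (~x2 | x3 | x2 | ~x1 | x4) & (~x2 | x3 | ~x3 | ~x1 | x4)
⇔ ~x2 | ~x3 | ~x1 | x4

~x2 | ~x3 | ~x1 | x4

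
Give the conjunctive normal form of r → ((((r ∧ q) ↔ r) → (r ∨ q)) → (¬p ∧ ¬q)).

r → ((((r ∧ q) ↔ r) → (r ∨ q)) → (¬p ∧ ¬q))
≡ ¬r ∨ ((((r ∧ q) ↔ r) → (r ∨ q)) → (¬p ∧ ¬q))
≡ ¬r ∨ ¬(((r ∧ q) ↔ r) → (r ∨ q)) ∨ (¬p ∧ ¬q)
≡ ¬r ∨ ¬(¬((r ∧ q) ↔ r) ∨ r ∨ q) ∨ (¬p ∧ ¬q)
≡ ¬r ∨ ¬(¬(((r ∧ q) → r) ∧ (r → (r ∧ q))) ∨ r ∨ q) ∨ (¬p ∧ ¬q)
≡ ¬r ∨ ¬(¬((¬(r ∧ q) ∨ r) ∧ (r → (r ∧ q))) ∨ r ∨ q) ∨ (¬p ∧ ¬q)
≡ ¬r ∨ ¬(¬((¬(r ∧ q) ∨ r) ∧ (¬r ∨ (r ∧ q))) ∨ r ∨ q) ∨ (¬p ∧ ¬q)
≡ ¬r ∨ (¬¬((¬(r ∧ q) ∨ r) ∧ (¬r ∨ (r ∧ q))) ∧ ¬r ∧ ¬q) ∨ (¬p ∧ ¬q)
≡ ¬r ∨ ((¬(r ∧ q) ∨ r) ∧ (¬r ∨ (r ∧ q)) ∧ ¬r ∧ ¬q) ∨ (¬p ∧ ¬q)
≡ ¬r ∨ ((¬r ∨ ¬q ∨ r) ∧ (¬r ∨ (r ∧ q)) ∧ ¬r ∧ ¬q) ∨ (¬p ∧ ¬q)
≡ (¬r ∨ ¬r ∨ ¬q ∨ r ∨ ¬p) ∧ (¬r ∨ ¬r ∨ ¬q ∨ r ∨ ¬q) ∧ (¬r ∨ ¬r ∨ r ∨ ¬p) ∧ (¬r ∨ ¬r ∨ r ∨ ¬q) ∧ (¬r ∨ ¬r ∨ q ∨ ¬p) ∧ (¬r ∨ ¬r ∨ q ∨ ¬q) ∧ (¬r ∨ ¬r ∨ ¬p) ∧ (¬r ∨ ¬r ∨ ¬q) ∧ (¬r ∨ ¬q ∨ ¬p) ∧ (¬r ∨ ¬q ∨ ¬q)
≡ (¬r ∨ ¬p) ∧ (¬r ∨ ¬q)

(¬r ∨ ¬p) ∧ (¬r ∨ ¬q)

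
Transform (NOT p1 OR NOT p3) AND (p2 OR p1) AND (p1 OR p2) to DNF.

(NOT p1 OR NOT p3) AND (p2 OR p1) AND (p1 OR p2)
≡ (NOT p1 AND p2 AND p1) OR (NOT p1 AND p2 AND p2) OR (NOT p1 AND p1 AND p1) OR (NOT p1 AND p1 AND p2) OR (NOT p3 AND p2 AND p1) OR (NOT p3 AND p2 AND p2) OR (NOT p3 AND p1 AND p1) OR (NOT p3 AND p1 AND p2)   — distribute AND over OR
≡ (NOT p1 AND p2) OR (NOT p3 AND p2) OR (NOT p3 AND p1)   — simplify

(NOT p1 AND p2) OR (NOT p3 AND p2) OR (NOT p3 AND p1)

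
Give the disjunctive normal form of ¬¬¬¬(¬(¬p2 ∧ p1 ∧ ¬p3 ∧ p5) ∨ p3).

p2 ∨ ¬p1 ∨ p3 ∨ ¬p5

¬¬¬¬(¬(¬p2 ∧ p1 ∧ ¬p3 ∧ p5) ∨ p3)
⇔ ¬¬(¬(¬p2 ∧ p1 ∧ ¬p3 ∧ p5) ∨ p3)   [double negation]
⇔ ¬(¬p2 ∧ p1 ∧ ¬p3 ∧ p5) ∨ p3   [double negation]
⇔ ¬¬p2 ∨ ¬p1 ∨ ¬¬p3 ∨ ¬p5 ∨ p3   [De Morgan]
⇔ p2 ∨ ¬p1 ∨ ¬¬p3 ∨ ¬p5 ∨ p3   [double negation]
⇔ p2 ∨ ¬p1 ∨ p3 ∨ ¬p5 ∨ p3   [double negation]
⇔ p2 ∨ ¬p1 ∨ p3 ∨ ¬p5   [simplify]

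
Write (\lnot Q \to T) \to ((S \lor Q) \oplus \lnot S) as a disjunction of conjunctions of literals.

(\lnot Q \to T) \to ((S \lor Q) \oplus \lnot S)
≡ \lnot (\lnot Q \to T) \lor ((S \lor Q) \oplus \lnot S)   [eliminate \to]
≡ \lnot (\lnot \lnot Q \lor T) \lor ((S \lor Q) \oplus \lnot S)   [eliminate \to]
≡ \lnot (\lnot \lnot Q \lor T) \lor ((S \lor Q) \land \lnot \lnot S) \lor (\lnot (S \lor Q) \land \lnot S)   [expand \oplus]
≡ (\lnot \lnot \lnot Q \land \lnot T) \lor ((S \lor Q) \land \lnot \lnot S) \lor (\lnot (S \lor Q) \land \lnot S)   [De Morgan]
≡ (\lnot Q \land \lnot T) \lor ((S \lor Q) \land \lnot \lnot S) \lor (\lnot (S \lor Q) \land \lnot S)   [double negation]
≡ (\lnot Q \land \lnot T) \lor ((S \lor Q) \land S) \lor (\lnot (S \lor Q) \land \lnot S)   [double negation]
≡ (\lnot Q \land \lnot T) \lor ((S \lor Q) \land S) \lor (\lnot S \land \lnot Q \land \lnot S)   [De Morgan]
≡ (\lnot Q \land \lnot T) \lor (S \land S) \lor (Q \land S) \lor (\lnot S \land \lnot Q \land \lnot S)   [distribute \land over \lor]
≡ (\lnot Q \land \lnot T) \lor S \lor (\lnot S \land \lnot Q)   [simplify]

(\lnot Q \land \lnot T) \lor S \lor (\lnot S \land \lnot Q)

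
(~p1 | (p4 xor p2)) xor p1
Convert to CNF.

(~p4 | p2 | ~p1) & (~p2 | p4 | ~p1)

(~p1 | (p4 xor p2)) xor p1
⇔ (~p1 | (p4 xor p2) | p1) & ~((~p1 | (p4 xor p2)) & p1)   [expand xor]
⇔ (~p1 | ((p4 | p2) & ~(p4 & p2)) | p1) & ~((~p1 | (p4 xor p2)) & p1)   [expand xor]
⇔ (~p1 | ((p4 | p2) & ~(p4 & p2)) | p1) & ~((~p1 | ((p4 | p2) & ~(p4 & p2))) & p1)   [expand xor]
⇔ (~p1 | ((p4 | p2) & (~p4 | ~p2)) | p1) & ~((~p1 | ((p4 | p2) & ~(p4 & p2))) & p1)   [De Morgan]
⇔ (~p1 | ((p4 | p2) & (~p4 | ~p2)) | p1) & (~(~p1 | ((p4 | p2) & ~(p4 & p2))) | ~p1)   [De Morgan]
⇔ (~p1 | ((p4 | p2) & (~p4 | ~p2)) | p1) & ((~~p1 & ~((p4 | p2) & ~(p4 & p2))) | ~p1)   [De Morgan]
⇔ (~p1 | ((p4 | p2) & (~p4 | ~p2)) | p1) & ((p1 & ~((p4 | p2) & ~(p4 & p2))) | ~p1)   [double negation]
⇔ (~p1 | ((p4 | p2) & (~p4 | ~p2)) | p1) & ((p1 & (~(p4 | p2) | ~~(p4 & p2))) | ~p1)   [De Morgan]
⇔ (~p1 | ((p4 | p2) & (~p4 | ~p2)) | p1) & ((p1 & ((~p4 & ~p2) | ~~(p4 & p2))) | ~p1)   [De Morgan]
⇔ (~p1 | ((p4 | p2) & (~p4 | ~p2)) | p1) & ((p1 & ((~p4 & ~p2) | (p4 & p2))) | ~p1)   [double negation]
⇔ (~p1 | p4 | p2 | p1) & (~p1 | ~p4 | ~p2 | p1) & (p1 | ~p1) & (~p4 | p4 | ~p1) & (~p4 | p2 | ~p1) & (~p2 | p4 | ~p1) & (~p2 | p2 | ~p1)   [distribute | over &]
⇔ (~p4 | p2 | ~p1) & (~p2 | p4 | ~p1)   [simplify]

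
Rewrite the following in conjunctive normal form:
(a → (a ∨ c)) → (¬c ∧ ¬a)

¬a ∧ ¬c

(a → (a ∨ c)) → (¬c ∧ ¬a)
= ¬(a → (a ∨ c)) ∨ (¬c ∧ ¬a)
= ¬(¬a ∨ a ∨ c) ∨ (¬c ∧ ¬a)
= (¬¬a ∧ ¬a ∧ ¬c) ∨ (¬c ∧ ¬a)
= (a ∧ ¬a ∧ ¬c) ∨ (¬c ∧ ¬a)
= (a ∨ ¬c) ∧ (a ∨ ¬a) ∧ (¬a ∨ ¬c) ∧ (¬a ∨ ¬a) ∧ (¬c ∨ ¬c) ∧ (¬c ∨ ¬a)
= ¬a ∧ ¬c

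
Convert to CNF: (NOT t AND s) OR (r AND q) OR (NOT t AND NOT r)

(NOT t AND s) OR (r AND q) OR (NOT t AND NOT r)
≡ (NOT t OR r OR NOT t) AND (NOT t OR r OR NOT r) AND (NOT t OR q OR NOT t) AND (NOT t OR q OR NOT r) AND (s OR r OR NOT t) AND (s OR r OR NOT r) AND (s OR q OR NOT t) AND (s OR q OR NOT r)   — distribute OR over AND
≡ (NOT t OR r) AND (NOT t OR q) AND (s OR q OR NOT r)   — simplify

(NOT t OR r) AND (NOT t OR q) AND (s OR q OR NOT r)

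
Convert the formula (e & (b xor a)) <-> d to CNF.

(e & (b xor a)) <-> d
≡ ((e & (b xor a)) -> d) & (d -> (e & (b xor a)))   [eliminate <->]
≡ (~(e & (b xor a)) | d) & (d -> (e & (b xor a)))   [eliminate ->]
≡ (~(e & (b | a) & ~(b & a)) | d) & (d -> (e & (b xor a)))   [expand xor]
≡ (~(e & (b | a) & ~(b & a)) | d) & (~d | (e & (b xor a)))   [eliminate ->]
≡ (~(e & (b | a) & ~(b & a)) | d) & (~d | (e & (b | a) & ~(b & a)))   [expand xor]
≡ (~e | ~(b | a) | ~~(b & a) | d) & (~d | (e & (b | a) & ~(b & a)))   [De Morgan]
≡ (~e | (~b & ~a) | ~~(b & a) | d) & (~d | (e & (b | a) & ~(b & a)))   [De Morgan]
≡ (~e | (~b & ~a) | (b & a) | d) & (~d | (e & (b | a) & ~(b & a)))   [double negation]
≡ (~e | (~b & ~a) | (b & a) | d) & (~d | (e & (b | a) & (~b | ~a)))   [De Morgan]
≡ (~e | ~b | b | d) & (~e | ~b | a | d) & (~e | ~a | b | d) & (~e | ~a | a | d) & (~d | e) & (~d | b | a) & (~d | ~b | ~a)   [distribute | over &]
≡ (~e | ~b | a | d) & (~e | ~a | b | d) & (~d | e) & (~d | b | a) & (~d | ~b | ~a)   [simplify]

(~e | ~b | a | d) & (~e | ~a | b | d) & (~d | e) & (~d | b | a) & (~d | ~b | ~a)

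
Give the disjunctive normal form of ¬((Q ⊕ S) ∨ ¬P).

(¬Q ∧ ¬S ∧ P) ∨ (S ∧ Q ∧ P)

¬((Q ⊕ S) ∨ ¬P)
⇔ ¬((Q ∧ ¬S) ∨ (¬Q ∧ S) ∨ ¬P)   [expand ⊕]
⇔ ¬(Q ∧ ¬S) ∧ ¬(¬Q ∧ S) ∧ ¬¬P   [De Morgan]
⇔ (¬Q ∨ ¬¬S) ∧ ¬(¬Q ∧ S) ∧ ¬¬P   [De Morgan]
⇔ (¬Q ∨ S) ∧ ¬(¬Q ∧ S) ∧ ¬¬P   [double negation]
⇔ (¬Q ∨ S) ∧ (¬¬Q ∨ ¬S) ∧ ¬¬P   [De Morgan]
⇔ (¬Q ∨ S) ∧ (Q ∨ ¬S) ∧ ¬¬P   [double negation]
⇔ (¬Q ∨ S) ∧ (Q ∨ ¬S) ∧ P   [double negation]
⇔ (¬Q ∧ Q ∧ P) ∨ (¬Q ∧ ¬S ∧ P) ∨ (S ∧ Q ∧ P) ∨ (S ∧ ¬S ∧ P)   [distribute ∧ over ∨]
⇔ (¬Q ∧ ¬S ∧ P) ∨ (S ∧ Q ∧ P)   [simplify]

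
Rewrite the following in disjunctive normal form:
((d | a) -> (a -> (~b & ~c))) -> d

(a & b) | (a & c) | d

((d | a) -> (a -> (~b & ~c))) -> d
≡ ~((d | a) -> (a -> (~b & ~c))) | d   [eliminate ->]
≡ ~(~(d | a) | (a -> (~b & ~c))) | d   [eliminate ->]
≡ ~(~(d | a) | ~a | (~b & ~c)) | d   [eliminate ->]
≡ (~~(d | a) & ~~a & ~(~b & ~c)) | d   [De Morgan]
≡ ((d | a) & ~~a & ~(~b & ~c)) | d   [double negation]
≡ ((d | a) & a & ~(~b & ~c)) | d   [double negation]
≡ ((d | a) & a & (~~b | ~~c)) | d   [De Morgan]
≡ ((d | a) & a & (b | ~~c)) | d   [double negation]
≡ ((d | a) & a & (b | c)) | d   [double negation]
≡ (d & a & b) | (d & a & c) | (a & a & b) | (a & a & c) | d   [distribute & over |]
≡ (a & b) | (a & c) | d   [simplify]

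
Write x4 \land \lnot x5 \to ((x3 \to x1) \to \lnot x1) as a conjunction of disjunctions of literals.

\lnot x4 \lor x5 \lor \lnot x1

x4 \land \lnot x5 \to ((x3 \to x1) \to \lnot x1)
≡ \lnot (x4 \land \lnot x5) \lor ((x3 \to x1) \to \lnot x1)   [eliminate \to]
≡ \lnot (x4 \land \lnot x5) \lor \lnot (x3 \to x1) \lor \lnot x1   [eliminate \to]
≡ \lnot (x4 \land \lnot x5) \lor \lnot (\lnot x3 \lor x1) \lor \lnot x1   [eliminate \to]
≡ \lnot x4 \lor \lnot \lnot x5 \lor \lnot (\lnot x3 \lor x1) \lor \lnot x1   [De Morgan]
≡ \lnot x4 \lor x5 \lor \lnot (\lnot x3 \lor x1) \lor \lnot x1   [double negation]
≡ \lnot x4 \lor x5 \lor \lnot \lnot x3 \land \lnot x1 \lor \lnot x1   [De Morgan]
≡ \lnot x4 \lor x5 \lor x3 \land \lnot x1 \lor \lnot x1   [double negation]
≡ (\lnot x4 \lor x5 \lor x3 \lor \lnot x1) \land (\lnot x4 \lor x5 \lor \lnot x1 \lor \lnot x1)   [distribute \lor over \land]
≡ \lnot x4 \lor x5 \lor \lnot x1   [simplify]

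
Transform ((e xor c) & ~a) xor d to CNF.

(e | c | d) & (~e | ~c | d) & (~a | d) & (~e | c | a | ~d) & (~c | e | a | ~d)

((e xor c) & ~a) xor d
≡ (((e xor c) & ~a) | d) & ~((e xor c) & ~a & d)   [expand xor]
≡ (((e | c) & ~(e & c) & ~a) | d) & ~((e xor c) & ~a & d)   [expand xor]
≡ (((e | c) & ~(e & c) & ~a) | d) & ~((e | c) & ~(e & c) & ~a & d)   [expand xor]
≡ (((e | c) & (~e | ~c) & ~a) | d) & ~((e | c) & ~(e & c) & ~a & d)   [De Morgan]
≡ (((e | c) & (~e | ~c) & ~a) | d) & (~(e | c) | ~~(e & c) | ~~a | ~d)   [De Morgan]
≡ (((e | c) & (~e | ~c) & ~a) | d) & ((~e & ~c) | ~~(e & c) | ~~a | ~d)   [De Morgan]
≡ (((e | c) & (~e | ~c) & ~a) | d) & ((~e & ~c) | (e & c) | ~~a | ~d)   [double negation]
≡ (((e | c) & (~e | ~c) & ~a) | d) & ((~e & ~c) | (e & c) | a | ~d)   [double negation]
≡ (e | c | d) & (~e | ~c | d) & (~a | d) & (~e | e | a | ~d) & (~e | c | a | ~d) & (~c | e | a | ~d) & (~c | c | a | ~d)   [distribute | over &]
≡ (e | c | d) & (~e | ~c | d) & (~a | d) & (~e | c | a | ~d) & (~c | e | a | ~d)   [simplify]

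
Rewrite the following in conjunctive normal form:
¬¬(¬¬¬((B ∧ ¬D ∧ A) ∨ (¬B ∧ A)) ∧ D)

¬¬(¬¬¬((B ∧ ¬D ∧ A) ∨ (¬B ∧ A)) ∧ D)
= ¬¬¬((B ∧ ¬D ∧ A) ∨ (¬B ∧ A)) ∧ D   [double negation]
= ¬((B ∧ ¬D ∧ A) ∨ (¬B ∧ A)) ∧ D   [double negation]
= ¬(B ∧ ¬D ∧ A) ∧ ¬(¬B ∧ A) ∧ D   [De Morgan]
= (¬B ∨ ¬¬D ∨ ¬A) ∧ ¬(¬B ∧ A) ∧ D   [De Morgan]
= (¬B ∨ D ∨ ¬A) ∧ ¬(¬B ∧ A) ∧ D   [double negation]
= (¬B ∨ D ∨ ¬A) ∧ (¬¬B ∨ ¬A) ∧ D   [De Morgan]
= (¬B ∨ D ∨ ¬A) ∧ (B ∨ ¬A) ∧ D   [double negation]
= (B ∨ ¬A) ∧ D   [simplify]

(B ∨ ¬A) ∧ D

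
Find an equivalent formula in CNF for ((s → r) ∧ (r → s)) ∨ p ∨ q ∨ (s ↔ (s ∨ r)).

((s → r) ∧ (r → s)) ∨ p ∨ q ∨ (s ↔ (s ∨ r))
⇔ ((¬s ∨ r) ∧ (r → s)) ∨ p ∨ q ∨ (s ↔ (s ∨ r))   [eliminate →]
⇔ ((¬s ∨ r) ∧ (¬r ∨ s)) ∨ p ∨ q ∨ (s ↔ (s ∨ r))   [eliminate →]
⇔ ((¬s ∨ r) ∧ (¬r ∨ s)) ∨ p ∨ q ∨ ((s → (s ∨ r)) ∧ ((s ∨ r) → s))   [eliminate ↔]
⇔ ((¬s ∨ r) ∧ (¬r ∨ s)) ∨ p ∨ q ∨ ((¬s ∨ s ∨ r) ∧ ((s ∨ r) → s))   [eliminate →]
⇔ ((¬s ∨ r) ∧ (¬r ∨ s)) ∨ p ∨ q ∨ ((¬s ∨ s ∨ r) ∧ (¬(s ∨ r) ∨ s))   [eliminate →]
⇔ ((¬s ∨ r) ∧ (¬r ∨ s)) ∨ p ∨ q ∨ ((¬s ∨ s ∨ r) ∧ ((¬s ∧ ¬r) ∨ s))   [De Morgan]
⇔ (¬s ∨ r ∨ p ∨ q ∨ ¬s ∨ s ∨ r) ∧ (¬s ∨ r ∨ p ∨ q ∨ ¬s ∨ s) ∧ (¬s ∨ r ∨ p ∨ q ∨ ¬r ∨ s) ∧ (¬r ∨ s ∨ p ∨ q ∨ ¬s ∨ s ∨ r) ∧ (¬r ∨ s ∨ p ∨ q ∨ ¬s ∨ s) ∧ (¬r ∨ s ∨ p ∨ q ∨ ¬r ∨ s)   [distribute ∨ over ∧]
⇔ ¬r ∨ s ∨ p ∨ q   [simplify]

¬r ∨ s ∨ p ∨ q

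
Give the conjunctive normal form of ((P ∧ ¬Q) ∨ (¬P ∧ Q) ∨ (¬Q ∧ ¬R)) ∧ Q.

((P ∧ ¬Q) ∨ (¬P ∧ Q) ∨ (¬Q ∧ ¬R)) ∧ Q
= (P ∨ ¬P ∨ ¬Q) ∧ (P ∨ ¬P ∨ ¬R) ∧ (P ∨ Q ∨ ¬Q) ∧ (P ∨ Q ∨ ¬R) ∧ (¬Q ∨ ¬P ∨ ¬Q) ∧ (¬Q ∨ ¬P ∨ ¬R) ∧ (¬Q ∨ Q ∨ ¬Q) ∧ (¬Q ∨ Q ∨ ¬R) ∧ Q   (distribute ∨ over ∧)
= (¬Q ∨ ¬P) ∧ Q   (simplify)

(¬Q ∨ ¬P) ∧ Q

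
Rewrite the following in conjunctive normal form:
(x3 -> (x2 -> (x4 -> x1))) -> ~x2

(x3 | ~x2) & (x4 | ~x2) & (~x1 | ~x2)

(x3 -> (x2 -> (x4 -> x1))) -> ~x2
≡ ~(x3 -> (x2 -> (x4 -> x1))) | ~x2   [eliminate ->]
≡ ~(~x3 | (x2 -> (x4 -> x1))) | ~x2   [eliminate ->]
≡ ~(~x3 | ~x2 | (x4 -> x1)) | ~x2   [eliminate ->]
≡ ~(~x3 | ~x2 | ~x4 | x1) | ~x2   [eliminate ->]
≡ (~~x3 & ~~x2 & ~~x4 & ~x1) | ~x2   [De Morgan]
≡ (x3 & ~~x2 & ~~x4 & ~x1) | ~x2   [double negation]
≡ (x3 & x2 & ~~x4 & ~x1) | ~x2   [double negation]
≡ (x3 & x2 & x4 & ~x1) | ~x2   [double negation]
≡ (x3 | ~x2) & (x2 | ~x2) & (x4 | ~x2) & (~x1 | ~x2)   [distribute | over &]
≡ (x3 | ~x2) & (x4 | ~x2) & (~x1 | ~x2)   [simplify]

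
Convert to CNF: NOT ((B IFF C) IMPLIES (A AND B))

(NOT B OR C) AND (NOT C OR B) AND (NOT A OR NOT B)

NOT ((B IFF C) IMPLIES (A AND B))
⇔ NOT (NOT (B IFF C) OR (A AND B))   [eliminate IMPLIES]
⇔ NOT (NOT ((B IMPLIES C) AND (C IMPLIES B)) OR (A AND B))   [eliminate IFF]
⇔ NOT (NOT ((NOT B OR C) AND (C IMPLIES B)) OR (A AND B))   [eliminate IMPLIES]
⇔ NOT (NOT ((NOT B OR C) AND (NOT C OR B)) OR (A AND B))   [eliminate IMPLIES]
⇔ NOT NOT ((NOT B OR C) AND (NOT C OR B)) AND NOT (A AND B)   [De Morgan]
⇔ (NOT B OR C) AND (NOT C OR B) AND NOT (A AND B)   [double negation]
⇔ (NOT B OR C) AND (NOT C OR B) AND (NOT A OR NOT B)   [De Morgan]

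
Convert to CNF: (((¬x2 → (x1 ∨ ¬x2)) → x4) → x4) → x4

(((¬x2 → (x1 ∨ ¬x2)) → x4) → x4) → x4
⇔ ¬(((¬x2 → (x1 ∨ ¬x2)) → x4) → x4) ∨ x4
⇔ ¬(¬((¬x2 → (x1 ∨ ¬x2)) → x4) ∨ x4) ∨ x4
⇔ ¬(¬(¬(¬x2 → (x1 ∨ ¬x2)) ∨ x4) ∨ x4) ∨ x4
⇔ ¬(¬(¬(¬¬x2 ∨ x1 ∨ ¬x2) ∨ x4) ∨ x4) ∨ x4
⇔ (¬¬(¬(¬¬x2 ∨ x1 ∨ ¬x2) ∨ x4) ∧ ¬x4) ∨ x4
⇔ ((¬(¬¬x2 ∨ x1 ∨ ¬x2) ∨ x4) ∧ ¬x4) ∨ x4
⇔ (((¬¬¬x2 ∧ ¬x1 ∧ ¬¬x2) ∨ x4) ∧ ¬x4) ∨ x4
⇔ (((¬x2 ∧ ¬x1 ∧ ¬¬x2) ∨ x4) ∧ ¬x4) ∨ x4
⇔ (((¬x2 ∧ ¬x1 ∧ x2) ∨ x4) ∧ ¬x4) ∨ x4
⇔ (¬x2 ∨ x4 ∨ x4) ∧ (¬x1 ∨ x4 ∨ x4) ∧ (x2 ∨ x4 ∨ x4) ∧ (¬x4 ∨ x4)
⇔ (¬x2 ∨ x4) ∧ (¬x1 ∨ x4) ∧ (x2 ∨ x4)

(¬x2 ∨ x4) ∧ (¬x1 ∨ x4) ∧ (x2 ∨ x4)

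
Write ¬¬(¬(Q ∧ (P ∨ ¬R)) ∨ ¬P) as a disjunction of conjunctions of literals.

¬Q ∨ ¬P

¬¬(¬(Q ∧ (P ∨ ¬R)) ∨ ¬P)
= ¬(Q ∧ (P ∨ ¬R)) ∨ ¬P   — double negation
= ¬Q ∨ ¬(P ∨ ¬R) ∨ ¬P   — De Morgan
= ¬Q ∨ ¬P ∧ ¬¬R ∨ ¬P   — De Morgan
= ¬Q ∨ ¬P ∧ R ∨ ¬P   — double negation
= ¬Q ∨ ¬P   — simplify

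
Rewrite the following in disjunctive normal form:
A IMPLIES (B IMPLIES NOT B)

NOT A OR NOT B

A IMPLIES (B IMPLIES NOT B)
≡ NOT A OR (B IMPLIES NOT B)   [eliminate IMPLIES]
≡ NOT A OR NOT B OR NOT B   [eliminate IMPLIES]
≡ NOT A OR NOT B   [simplify]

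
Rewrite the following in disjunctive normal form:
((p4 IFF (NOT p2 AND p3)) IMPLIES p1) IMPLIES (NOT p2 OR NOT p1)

((p4 IFF (NOT p2 AND p3)) IMPLIES p1) IMPLIES (NOT p2 OR NOT p1)
≡ NOT ((p4 IFF (NOT p2 AND p3)) IMPLIES p1) OR NOT p2 OR NOT p1   [eliminate IMPLIES]
≡ NOT (NOT (p4 IFF (NOT p2 AND p3)) OR p1) OR NOT p2 OR NOT p1   [eliminate IMPLIES]
≡ NOT (NOT ((p4 IMPLIES (NOT p2 AND p3)) AND ((NOT p2 AND p3) IMPLIES p4)) OR p1) OR NOT p2 OR NOT p1   [eliminate IFF]
≡ NOT (NOT ((NOT p4 OR (NOT p2 AND p3)) AND ((NOT p2 AND p3) IMPLIES p4)) OR p1) OR NOT p2 OR NOT p1   [eliminate IMPLIES]
≡ NOT (NOT ((NOT p4 OR (NOT p2 AND p3)) AND (NOT (NOT p2 AND p3) OR p4)) OR p1) OR NOT p2 OR NOT p1   [eliminate IMPLIES]
≡ (NOT NOT ((NOT p4 OR (NOT p2 AND p3)) AND (NOT (NOT p2 AND p3) OR p4)) AND NOT p1) OR NOT p2 OR NOT p1   [De Morgan]
≡ ((NOT p4 OR (NOT p2 AND p3)) AND (NOT (NOT p2 AND p3) OR p4) AND NOT p1) OR NOT p2 OR NOT p1   [double negation]
≡ ((NOT p4 OR (NOT p2 AND p3)) AND (NOT NOT p2 OR NOT p3 OR p4) AND NOT p1) OR NOT p2 OR NOT p1   [De Morgan]
≡ ((NOT p4 OR (NOT p2 AND p3)) AND (p2 OR NOT p3 OR p4) AND NOT p1) OR NOT p2 OR NOT p1   [double negation]
≡ (NOT p4 AND p2 AND NOT p1) OR (NOT p4 AND NOT p3 AND NOT p1) OR (NOT p4 AND p4 AND NOT p1) OR (NOT p2 AND p3 AND p2 AND NOT p1) OR (NOT p2 AND p3 AND NOT p3 AND NOT p1) OR (NOT p2 AND p3 AND p4 AND NOT p1) OR NOT p2 OR NOT p1   [distribute AND over OR]
≡ NOT p2 OR NOT p1   [simplify]

NOT p2 OR NOT p1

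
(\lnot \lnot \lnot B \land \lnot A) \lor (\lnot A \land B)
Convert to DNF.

(\lnot B \land \lnot A) \lor (\lnot A \land B)

(\lnot \lnot \lnot B \land \lnot A) \lor (\lnot A \land B)
= (\lnot B \land \lnot A) \lor (\lnot A \land B)   (double negation)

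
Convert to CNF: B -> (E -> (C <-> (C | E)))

~B | ~E | C

B -> (E -> (C <-> (C | E)))
⇔ ~B | (E -> (C <-> (C | E)))   (eliminate ->)
⇔ ~B | ~E | (C <-> (C | E))   (eliminate ->)
⇔ ~B | ~E | ((C -> (C | E)) & ((C | E) -> C))   (eliminate <->)
⇔ ~B | ~E | ((~C | C | E) & ((C | E) -> C))   (eliminate ->)
⇔ ~B | ~E | ((~C | C | E) & (~(C | E) | C))   (eliminate ->)
⇔ ~B | ~E | ((~C | C | E) & ((~C & ~E) | C))   (De Morgan)
⇔ (~B | ~E | ~C | C | E) & (~B | ~E | ~C | C) & (~B | ~E | ~E | C)   (distribute | over &)
⇔ ~B | ~E | C   (simplify)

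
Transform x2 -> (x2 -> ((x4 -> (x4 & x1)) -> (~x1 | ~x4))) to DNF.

x2 -> (x2 -> ((x4 -> (x4 & x1)) -> (~x1 | ~x4)))
⇔ ~x2 | (x2 -> ((x4 -> (x4 & x1)) -> (~x1 | ~x4)))   (eliminate ->)
⇔ ~x2 | ~x2 | ((x4 -> (x4 & x1)) -> (~x1 | ~x4))   (eliminate ->)
⇔ ~x2 | ~x2 | ~(x4 -> (x4 & x1)) | ~x1 | ~x4   (eliminate ->)
⇔ ~x2 | ~x2 | ~(~x4 | (x4 & x1)) | ~x1 | ~x4   (eliminate ->)
⇔ ~x2 | ~x2 | (~~x4 & ~(x4 & x1)) | ~x1 | ~x4   (De Morgan)
⇔ ~x2 | ~x2 | (x4 & ~(x4 & x1)) | ~x1 | ~x4   (double negation)
⇔ ~x2 | ~x2 | (x4 & (~x4 | ~x1)) | ~x1 | ~x4   (De Morgan)
⇔ ~x2 | ~x2 | (x4 & ~x4) | (x4 & ~x1) | ~x1 | ~x4   (distribute & over |)
⇔ ~x2 | ~x1 | ~x4   (simplify)

~x2 | ~x1 | ~x4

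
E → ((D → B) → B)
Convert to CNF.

E → ((D → B) → B)
⇔ ¬E ∨ ((D → B) → B)
⇔ ¬E ∨ ¬(D → B) ∨ B
⇔ ¬E ∨ ¬(¬D ∨ B) ∨ B
⇔ ¬E ∨ (¬¬D ∧ ¬B) ∨ B
⇔ ¬E ∨ (D ∧ ¬B) ∨ B
⇔ (¬E ∨ D ∨ B) ∧ (¬E ∨ ¬B ∨ B)
⇔ ¬E ∨ D ∨ B

¬E ∨ D ∨ B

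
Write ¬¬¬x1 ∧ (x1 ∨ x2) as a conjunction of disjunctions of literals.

¬¬¬x1 ∧ (x1 ∨ x2)
⇔ ¬x1 ∧ (x1 ∨ x2)   [double negation]

¬x1 ∧ (x1 ∨ x2)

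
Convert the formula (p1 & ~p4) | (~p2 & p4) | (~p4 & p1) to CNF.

(p1 | ~p2) & (p1 | p4) & (~p4 | ~p2)

(p1 & ~p4) | (~p2 & p4) | (~p4 & p1)
≡ (p1 | ~p2 | ~p4) & (p1 | ~p2 | p1) & (p1 | p4 | ~p4) & (p1 | p4 | p1) & (~p4 | ~p2 | ~p4) & (~p4 | ~p2 | p1) & (~p4 | p4 | ~p4) & (~p4 | p4 | p1)
≡ (p1 | ~p2) & (p1 | p4) & (~p4 | ~p2)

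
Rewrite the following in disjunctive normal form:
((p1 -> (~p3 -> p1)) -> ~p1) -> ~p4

p1 | ~p4

((p1 -> (~p3 -> p1)) -> ~p1) -> ~p4
≡ ~((p1 -> (~p3 -> p1)) -> ~p1) | ~p4   [eliminate ->]
≡ ~(~(p1 -> (~p3 -> p1)) | ~p1) | ~p4   [eliminate ->]
≡ ~(~(~p1 | (~p3 -> p1)) | ~p1) | ~p4   [eliminate ->]
≡ ~(~(~p1 | ~~p3 | p1) | ~p1) | ~p4   [eliminate ->]
≡ (~~(~p1 | ~~p3 | p1) & ~~p1) | ~p4   [De Morgan]
≡ ((~p1 | ~~p3 | p1) & ~~p1) | ~p4   [double negation]
≡ ((~p1 | p3 | p1) & ~~p1) | ~p4   [double negation]
≡ ((~p1 | p3 | p1) & p1) | ~p4   [double negation]
≡ (~p1 & p1) | (p3 & p1) | (p1 & p1) | ~p4   [distribute & over |]
≡ p1 | ~p4   [simplify]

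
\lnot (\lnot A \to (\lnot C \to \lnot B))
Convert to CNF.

\lnot (\lnot A \to (\lnot C \to \lnot B))
≡ \lnot (\lnot \lnot A \lor (\lnot C \to \lnot B))   — eliminate \to
≡ \lnot (\lnot \lnot A \lor \lnot \lnot C \lor \lnot B)   — eliminate \to
≡ \lnot \lnot \lnot A \land \lnot \lnot \lnot C \land \lnot \lnot B   — De Morgan
≡ \lnot A \land \lnot \lnot \lnot C \land \lnot \lnot B   — double negation
≡ \lnot A \land \lnot C \land \lnot \lnot B   — double negation
≡ \lnot A \land \lnot C \land B   — double negation

\lnot A \land \lnot C \land B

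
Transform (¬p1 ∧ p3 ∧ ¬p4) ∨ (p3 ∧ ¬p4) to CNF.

p3 ∧ ¬p4

(¬p1 ∧ p3 ∧ ¬p4) ∨ (p3 ∧ ¬p4)
= (¬p1 ∨ p3) ∧ (¬p1 ∨ ¬p4) ∧ (p3 ∨ p3) ∧ (p3 ∨ ¬p4) ∧ (¬p4 ∨ p3) ∧ (¬p4 ∨ ¬p4)   (distribute ∨ over ∧)
= p3 ∧ ¬p4   (simplify)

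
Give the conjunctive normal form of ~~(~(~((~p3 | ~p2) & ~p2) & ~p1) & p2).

(~p2 | p1) & p2

~~(~(~((~p3 | ~p2) & ~p2) & ~p1) & p2)
≡ ~(~((~p3 | ~p2) & ~p2) & ~p1) & p2   [double negation]
≡ (~~((~p3 | ~p2) & ~p2) | ~~p1) & p2   [De Morgan]
≡ (((~p3 | ~p2) & ~p2) | ~~p1) & p2   [double negation]
≡ (((~p3 | ~p2) & ~p2) | p1) & p2   [double negation]
≡ (~p3 | ~p2 | p1) & (~p2 | p1) & p2   [distribute | over &]
≡ (~p2 | p1) & p2   [simplify]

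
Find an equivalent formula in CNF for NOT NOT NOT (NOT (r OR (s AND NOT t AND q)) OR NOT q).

(r OR s) AND (r OR NOT t) AND q

NOT NOT NOT (NOT (r OR (s AND NOT t AND q)) OR NOT q)
= NOT (NOT (r OR (s AND NOT t AND q)) OR NOT q)   (double negation)
= NOT NOT (r OR (s AND NOT t AND q)) AND NOT NOT q   (De Morgan)
= (r OR (s AND NOT t AND q)) AND NOT NOT q   (double negation)
= (r OR (s AND NOT t AND q)) AND q   (double negation)
= (r OR s) AND (r OR NOT t) AND (r OR q) AND q   (distribute OR over AND)
= (r OR s) AND (r OR NOT t) AND q   (simplify)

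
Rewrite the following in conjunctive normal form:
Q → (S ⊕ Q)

¬Q ∨ ¬S

Q → (S ⊕ Q)
⇔ ¬Q ∨ (S ⊕ Q)   [eliminate →]
⇔ ¬Q ∨ ((S ∨ Q) ∧ ¬(S ∧ Q))   [expand ⊕]
⇔ ¬Q ∨ ((S ∨ Q) ∧ (¬S ∨ ¬Q))   [De Morgan]
⇔ (¬Q ∨ S ∨ Q) ∧ (¬Q ∨ ¬S ∨ ¬Q)   [distribute ∨ over ∧]
⇔ ¬Q ∨ ¬S   [simplify]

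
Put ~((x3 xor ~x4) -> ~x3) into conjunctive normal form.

~((x3 xor ~x4) -> ~x3)
≡ ~(~(x3 xor ~x4) | ~x3)   [eliminate ->]
≡ ~(~((x3 | ~x4) & ~(x3 & ~x4)) | ~x3)   [expand xor]
≡ ~~((x3 | ~x4) & ~(x3 & ~x4)) & ~~x3   [De Morgan]
≡ (x3 | ~x4) & ~(x3 & ~x4) & ~~x3   [double negation]
≡ (x3 | ~x4) & (~x3 | ~~x4) & ~~x3   [De Morgan]
≡ (x3 | ~x4) & (~x3 | x4) & ~~x3   [double negation]
≡ (x3 | ~x4) & (~x3 | x4) & x3   [double negation]
≡ (~x3 | x4) & x3   [simplify]

(~x3 | x4) & x3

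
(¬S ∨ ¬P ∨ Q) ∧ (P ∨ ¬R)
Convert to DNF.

(¬S ∧ P) ∨ (¬S ∧ ¬R) ∨ (¬P ∧ ¬R) ∨ (Q ∧ P) ∨ (Q ∧ ¬R)

(¬S ∨ ¬P ∨ Q) ∧ (P ∨ ¬R)
⇔ (¬S ∧ P) ∨ (¬S ∧ ¬R) ∨ (¬P ∧ P) ∨ (¬P ∧ ¬R) ∨ (Q ∧ P) ∨ (Q ∧ ¬R)
⇔ (¬S ∧ P) ∨ (¬S ∧ ¬R) ∨ (¬P ∧ ¬R) ∨ (Q ∧ P) ∨ (Q ∧ ¬R)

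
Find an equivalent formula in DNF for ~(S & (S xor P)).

~(S & (S xor P))
⇔ ~(S & ((S & ~P) | (~S & P)))   — expand xor
⇔ ~S | ~((S & ~P) | (~S & P))   — De Morgan
⇔ ~S | (~(S & ~P) & ~(~S & P))   — De Morgan
⇔ ~S | ((~S | ~~P) & ~(~S & P))   — De Morgan
⇔ ~S | ((~S | P) & ~(~S & P))   — double negation
⇔ ~S | ((~S | P) & (~~S | ~P))   — De Morgan
⇔ ~S | ((~S | P) & (S | ~P))   — double negation
⇔ ~S | (~S & S) | (~S & ~P) | (P & S) | (P & ~P)   — distribute & over |
⇔ ~S | (P & S)   — simplify

~S | (P & S)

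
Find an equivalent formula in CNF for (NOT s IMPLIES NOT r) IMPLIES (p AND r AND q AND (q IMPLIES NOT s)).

(NOT s IMPLIES NOT r) IMPLIES (p AND r AND q AND (q IMPLIES NOT s))
≡ NOT (NOT s IMPLIES NOT r) OR (p AND r AND q AND (q IMPLIES NOT s))   [eliminate IMPLIES]
≡ NOT (NOT NOT s OR NOT r) OR (p AND r AND q AND (q IMPLIES NOT s))   [eliminate IMPLIES]
≡ NOT (NOT NOT s OR NOT r) OR (p AND r AND q AND (NOT q OR NOT s))   [eliminate IMPLIES]
≡ (NOT NOT NOT s AND NOT NOT r) OR (p AND r AND q AND (NOT q OR NOT s))   [De Morgan]
≡ (NOT s AND NOT NOT r) OR (p AND r AND q AND (NOT q OR NOT s))   [double negation]
≡ (NOT s AND r) OR (p AND r AND q AND (NOT q OR NOT s))   [double negation]
≡ (NOT s OR p) AND (NOT s OR r) AND (NOT s OR q) AND (NOT s OR NOT q OR NOT s) AND (r OR p) AND (r OR r) AND (r OR q) AND (r OR NOT q OR NOT s)   [distribute OR over AND]
≡ (NOT s OR p) AND (NOT s OR q) AND (NOT s OR NOT q) AND r   [simplify]

(NOT s OR p) AND (NOT s OR q) AND (NOT s OR NOT q) AND r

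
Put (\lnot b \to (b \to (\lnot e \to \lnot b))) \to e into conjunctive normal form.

(\lnot b \to (b \to (\lnot e \to \lnot b))) \to e
≡ \lnot (\lnot b \to (b \to (\lnot e \to \lnot b))) \lor e
≡ \lnot (\lnot \lnot b \lor (b \to (\lnot e \to \lnot b))) \lor e
≡ \lnot (\lnot \lnot b \lor \lnot b \lor (\lnot e \to \lnot b)) \lor e
≡ \lnot (\lnot \lnot b \lor \lnot b \lor \lnot \lnot e \lor \lnot b) \lor e
≡ (\lnot \lnot \lnot b \land \lnot \lnot b \land \lnot \lnot \lnot e \land \lnot \lnot b) \lor e
≡ (\lnot b \land \lnot \lnot b \land \lnot \lnot \lnot e \land \lnot \lnot b) \lor e
≡ (\lnot b \land b \land \lnot \lnot \lnot e \land \lnot \lnot b) \lor e
≡ (\lnot b \land b \land \lnot e \land \lnot \lnot b) \lor e
≡ (\lnot b \land b \land \lnot e \land b) \lor e
≡ (\lnot b \lor e) \land (b \lor e) \land (\lnot e \lor e) \land (b \lor e)
≡ (\lnot b \lor e) \land (b \lor e)

(\lnot b \lor e) \land (b \lor e)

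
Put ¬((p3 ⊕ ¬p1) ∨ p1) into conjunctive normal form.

¬((p3 ⊕ ¬p1) ∨ p1)
≡ ¬((p3 ∨ ¬p1) ∧ ¬(p3 ∧ ¬p1) ∨ p1)   — expand ⊕
≡ ¬((p3 ∨ ¬p1) ∧ ¬(p3 ∧ ¬p1)) ∧ ¬p1   — De Morgan
≡ (¬(p3 ∨ ¬p1) ∨ ¬¬(p3 ∧ ¬p1)) ∧ ¬p1   — De Morgan
≡ (¬p3 ∧ ¬¬p1 ∨ ¬¬(p3 ∧ ¬p1)) ∧ ¬p1   — De Morgan
≡ (¬p3 ∧ p1 ∨ ¬¬(p3 ∧ ¬p1)) ∧ ¬p1   — double negation
≡ (¬p3 ∧ p1 ∨ p3 ∧ ¬p1) ∧ ¬p1   — double negation
≡ (¬p3 ∨ p3) ∧ (¬p3 ∨ ¬p1) ∧ (p1 ∨ p3) ∧ (p1 ∨ ¬p1) ∧ ¬p1   — distribute ∨ over ∧
≡ (p1 ∨ p3) ∧ ¬p1   — simplify

(p1 ∨ p3) ∧ ¬p1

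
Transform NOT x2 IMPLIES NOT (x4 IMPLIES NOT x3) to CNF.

NOT x2 IMPLIES NOT (x4 IMPLIES NOT x3)
≡ NOT NOT x2 OR NOT (x4 IMPLIES NOT x3)   [eliminate IMPLIES]
≡ NOT NOT x2 OR NOT (NOT x4 OR NOT x3)   [eliminate IMPLIES]
≡ x2 OR NOT (NOT x4 OR NOT x3)   [double negation]
≡ x2 OR (NOT NOT x4 AND NOT NOT x3)   [De Morgan]
≡ x2 OR (x4 AND NOT NOT x3)   [double negation]
≡ x2 OR (x4 AND x3)   [double negation]
≡ (x2 OR x4) AND (x2 OR x3)   [distribute OR over AND]

(x2 OR x4) AND (x2 OR x3)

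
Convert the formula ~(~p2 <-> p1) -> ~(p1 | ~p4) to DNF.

~(~p2 <-> p1) -> ~(p1 | ~p4)
≡ ~~(~p2 <-> p1) | ~(p1 | ~p4)   [eliminate ->]
≡ ~~((~p2 -> p1) & (p1 -> ~p2)) | ~(p1 | ~p4)   [eliminate <->]
≡ ~~((~~p2 | p1) & (p1 -> ~p2)) | ~(p1 | ~p4)   [eliminate ->]
≡ ~~((~~p2 | p1) & (~p1 | ~p2)) | ~(p1 | ~p4)   [eliminate ->]
≡ ((~~p2 | p1) & (~p1 | ~p2)) | ~(p1 | ~p4)   [double negation]
≡ ((p2 | p1) & (~p1 | ~p2)) | ~(p1 | ~p4)   [double negation]
≡ ((p2 | p1) & (~p1 | ~p2)) | (~p1 & ~~p4)   [De Morgan]
≡ ((p2 | p1) & (~p1 | ~p2)) | (~p1 & p4)   [double negation]
≡ (p2 & ~p1) | (p2 & ~p2) | (p1 & ~p1) | (p1 & ~p2) | (~p1 & p4)   [distribute & over |]
≡ (p2 & ~p1) | (p1 & ~p2) | (~p1 & p4)   [simplify]

(p2 & ~p1) | (p1 & ~p2) | (~p1 & p4)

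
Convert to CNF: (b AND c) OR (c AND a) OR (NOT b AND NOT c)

(b AND c) OR (c AND a) OR (NOT b AND NOT c)
≡ (b OR c OR NOT b) AND (b OR c OR NOT c) AND (b OR a OR NOT b) AND (b OR a OR NOT c) AND (c OR c OR NOT b) AND (c OR c OR NOT c) AND (c OR a OR NOT b) AND (c OR a OR NOT c)   — distribute OR over AND
≡ (b OR a OR NOT c) AND (c OR NOT b)   — simplify

(b OR a OR NOT c) AND (c OR NOT b)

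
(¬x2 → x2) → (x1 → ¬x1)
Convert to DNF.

¬x2 ∨ ¬x1

(¬x2 → x2) → (x1 → ¬x1)
⇔ ¬(¬x2 → x2) ∨ (x1 → ¬x1)   [eliminate →]
⇔ ¬(¬¬x2 ∨ x2) ∨ (x1 → ¬x1)   [eliminate →]
⇔ ¬(¬¬x2 ∨ x2) ∨ ¬x1 ∨ ¬x1   [eliminate →]
⇔ (¬¬¬x2 ∧ ¬x2) ∨ ¬x1 ∨ ¬x1   [De Morgan]
⇔ (¬x2 ∧ ¬x2) ∨ ¬x1 ∨ ¬x1   [double negation]
⇔ ¬x2 ∨ ¬x1   [simplify]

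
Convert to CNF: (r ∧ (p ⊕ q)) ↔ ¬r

(¬r ∨ ¬p ∨ q) ∧ (¬r ∨ ¬q ∨ p) ∧ r

(r ∧ (p ⊕ q)) ↔ ¬r
⇔ ((r ∧ (p ⊕ q)) → ¬r) ∧ (¬r → (r ∧ (p ⊕ q)))   (eliminate ↔)
⇔ (¬(r ∧ (p ⊕ q)) ∨ ¬r) ∧ (¬r → (r ∧ (p ⊕ q)))   (eliminate →)
⇔ (¬(r ∧ (p ∨ q) ∧ ¬(p ∧ q)) ∨ ¬r) ∧ (¬r → (r ∧ (p ⊕ q)))   (expand ⊕)
⇔ (¬(r ∧ (p ∨ q) ∧ ¬(p ∧ q)) ∨ ¬r) ∧ (¬¬r ∨ (r ∧ (p ⊕ q)))   (eliminate →)
⇔ (¬(r ∧ (p ∨ q) ∧ ¬(p ∧ q)) ∨ ¬r) ∧ (¬¬r ∨ (r ∧ (p ∨ q) ∧ ¬(p ∧ q)))   (expand ⊕)
⇔ (¬r ∨ ¬(p ∨ q) ∨ ¬¬(p ∧ q) ∨ ¬r) ∧ (¬¬r ∨ (r ∧ (p ∨ q) ∧ ¬(p ∧ q)))   (De Morgan)
⇔ (¬r ∨ (¬p ∧ ¬q) ∨ ¬¬(p ∧ q) ∨ ¬r) ∧ (¬¬r ∨ (r ∧ (p ∨ q) ∧ ¬(p ∧ q)))   (De Morgan)
⇔ (¬r ∨ (¬p ∧ ¬q) ∨ (p ∧ q) ∨ ¬r) ∧ (¬¬r ∨ (r ∧ (p ∨ q) ∧ ¬(p ∧ q)))   (double negation)
⇔ (¬r ∨ (¬p ∧ ¬q) ∨ (p ∧ q) ∨ ¬r) ∧ (r ∨ (r ∧ (p ∨ q) ∧ ¬(p ∧ q)))   (double negation)
⇔ (¬r ∨ (¬p ∧ ¬q) ∨ (p ∧ q) ∨ ¬r) ∧ (r ∨ (r ∧ (p ∨ q) ∧ (¬p ∨ ¬q)))   (De Morgan)
⇔ (¬r ∨ ¬p ∨ p ∨ ¬r) ∧ (¬r ∨ ¬p ∨ q ∨ ¬r) ∧ (¬r ∨ ¬q ∨ p ∨ ¬r) ∧ (¬r ∨ ¬q ∨ q ∨ ¬r) ∧ (r ∨ r) ∧ (r ∨ p ∨ q) ∧ (r ∨ ¬p ∨ ¬q)   (distribute ∨ over ∧)
⇔ (¬r ∨ ¬p ∨ q) ∧ (¬r ∨ ¬q ∨ p) ∧ r   (simplify)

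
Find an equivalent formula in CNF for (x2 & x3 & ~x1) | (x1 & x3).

(x2 | x1) & x3

(x2 & x3 & ~x1) | (x1 & x3)
≡ (x2 | x1) & (x2 | x3) & (x3 | x1) & (x3 | x3) & (~x1 | x1) & (~x1 | x3)   [distribute | over &]
≡ (x2 | x1) & x3   [simplify]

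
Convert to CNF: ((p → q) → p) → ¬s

¬p ∨ ¬s

((p → q) → p) → ¬s
≡ ¬((p → q) → p) ∨ ¬s   — eliminate →
≡ ¬(¬(p → q) ∨ p) ∨ ¬s   — eliminate →
≡ ¬(¬(¬p ∨ q) ∨ p) ∨ ¬s   — eliminate →
≡ (¬¬(¬p ∨ q) ∧ ¬p) ∨ ¬s   — De Morgan
≡ ((¬p ∨ q) ∧ ¬p) ∨ ¬s   — double negation
≡ (¬p ∨ q ∨ ¬s) ∧ (¬p ∨ ¬s)   — distribute ∨ over ∧
≡ ¬p ∨ ¬s   — simplify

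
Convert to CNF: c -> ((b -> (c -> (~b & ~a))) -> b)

c -> ((b -> (c -> (~b & ~a))) -> b)
≡ ~c | ((b -> (c -> (~b & ~a))) -> b)   (eliminate ->)
≡ ~c | ~(b -> (c -> (~b & ~a))) | b   (eliminate ->)
≡ ~c | ~(~b | (c -> (~b & ~a))) | b   (eliminate ->)
≡ ~c | ~(~b | ~c | (~b & ~a)) | b   (eliminate ->)
≡ ~c | (~~b & ~~c & ~(~b & ~a)) | b   (De Morgan)
≡ ~c | (b & ~~c & ~(~b & ~a)) | b   (double negation)
≡ ~c | (b & c & ~(~b & ~a)) | b   (double negation)
≡ ~c | (b & c & (~~b | ~~a)) | b   (De Morgan)
≡ ~c | (b & c & (b | ~~a)) | b   (double negation)
≡ ~c | (b & c & (b | a)) | b   (double negation)
≡ (~c | b | b) & (~c | c | b) & (~c | b | a | b)   (distribute | over &)
≡ ~c | b   (simplify)

~c | b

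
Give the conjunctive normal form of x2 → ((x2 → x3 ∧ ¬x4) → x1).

¬x2 ∨ ¬x3 ∨ x4 ∨ x1

x2 → ((x2 → x3 ∧ ¬x4) → x1)
⇔ ¬x2 ∨ ((x2 → x3 ∧ ¬x4) → x1)
⇔ ¬x2 ∨ ¬(x2 → x3 ∧ ¬x4) ∨ x1
⇔ ¬x2 ∨ ¬(¬x2 ∨ x3 ∧ ¬x4) ∨ x1
⇔ ¬x2 ∨ ¬¬x2 ∧ ¬(x3 ∧ ¬x4) ∨ x1
⇔ ¬x2 ∨ x2 ∧ ¬(x3 ∧ ¬x4) ∨ x1
⇔ ¬x2 ∨ x2 ∧ (¬x3 ∨ ¬¬x4) ∨ x1
⇔ ¬x2 ∨ x2 ∧ (¬x3 ∨ x4) ∨ x1
⇔ (¬x2 ∨ x2 ∨ x1) ∧ (¬x2 ∨ ¬x3 ∨ x4 ∨ x1)
⇔ ¬x2 ∨ ¬x3 ∨ x4 ∨ x1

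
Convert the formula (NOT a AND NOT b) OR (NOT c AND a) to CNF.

(NOT a OR NOT c) AND (NOT b OR NOT c) AND (NOT b OR a)

(NOT a AND NOT b) OR (NOT c AND a)
≡ (NOT a OR NOT c) AND (NOT a OR a) AND (NOT b OR NOT c) AND (NOT b OR a)   [distribute OR over AND]
≡ (NOT a OR NOT c) AND (NOT b OR NOT c) AND (NOT b OR a)   [simplify]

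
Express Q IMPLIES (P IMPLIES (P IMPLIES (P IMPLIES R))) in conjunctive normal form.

NOT Q OR NOT P OR R

Q IMPLIES (P IMPLIES (P IMPLIES (P IMPLIES R)))
⇔ NOT Q OR (P IMPLIES (P IMPLIES (P IMPLIES R)))
⇔ NOT Q OR NOT P OR (P IMPLIES (P IMPLIES R))
⇔ NOT Q OR NOT P OR NOT P OR (P IMPLIES R)
⇔ NOT Q OR NOT P OR NOT P OR NOT P OR R
⇔ NOT Q OR NOT P OR R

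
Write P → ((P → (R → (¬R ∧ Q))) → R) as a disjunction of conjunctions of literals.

¬P ∨ R

P → ((P → (R → (¬R ∧ Q))) → R)
⇔ ¬P ∨ ((P → (R → (¬R ∧ Q))) → R)   — eliminate →
⇔ ¬P ∨ ¬(P → (R → (¬R ∧ Q))) ∨ R   — eliminate →
⇔ ¬P ∨ ¬(¬P ∨ (R → (¬R ∧ Q))) ∨ R   — eliminate →
⇔ ¬P ∨ ¬(¬P ∨ ¬R ∨ (¬R ∧ Q)) ∨ R   — eliminate →
⇔ ¬P ∨ (¬¬P ∧ ¬¬R ∧ ¬(¬R ∧ Q)) ∨ R   — De Morgan
⇔ ¬P ∨ (P ∧ ¬¬R ∧ ¬(¬R ∧ Q)) ∨ R   — double negation
⇔ ¬P ∨ (P ∧ R ∧ ¬(¬R ∧ Q)) ∨ R   — double negation
⇔ ¬P ∨ (P ∧ R ∧ (¬¬R ∨ ¬Q)) ∨ R   — De Morgan
⇔ ¬P ∨ (P ∧ R ∧ (R ∨ ¬Q)) ∨ R   — double negation
⇔ ¬P ∨ (P ∧ R ∧ R) ∨ (P ∧ R ∧ ¬Q) ∨ R   — distribute ∧ over ∨
⇔ ¬P ∨ R   — simplify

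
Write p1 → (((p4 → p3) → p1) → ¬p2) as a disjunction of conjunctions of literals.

¬p1 ∨ ¬p2

p1 → (((p4 → p3) → p1) → ¬p2)
⇔ ¬p1 ∨ (((p4 → p3) → p1) → ¬p2)
⇔ ¬p1 ∨ ¬((p4 → p3) → p1) ∨ ¬p2
⇔ ¬p1 ∨ ¬(¬(p4 → p3) ∨ p1) ∨ ¬p2
⇔ ¬p1 ∨ ¬(¬(¬p4 ∨ p3) ∨ p1) ∨ ¬p2
⇔ ¬p1 ∨ (¬¬(¬p4 ∨ p3) ∧ ¬p1) ∨ ¬p2
⇔ ¬p1 ∨ ((¬p4 ∨ p3) ∧ ¬p1) ∨ ¬p2
⇔ ¬p1 ∨ (¬p4 ∧ ¬p1) ∨ (p3 ∧ ¬p1) ∨ ¬p2
⇔ ¬p1 ∨ ¬p2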